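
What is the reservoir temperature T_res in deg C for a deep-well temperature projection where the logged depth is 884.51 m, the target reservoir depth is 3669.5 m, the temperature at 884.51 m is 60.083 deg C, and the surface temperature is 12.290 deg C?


Step 1: grad = (T_d1 - T_surf)/d1 * 1000 = (60.083 - 12.29)/884.51 * 1000 = 54.03331 deg C/km
Step 2: T_res = T_surf + grad*d2/1000 = 12.29 + 54.03331*3669.5/1000 = 210.57 deg C
T_res = 210.57 deg C


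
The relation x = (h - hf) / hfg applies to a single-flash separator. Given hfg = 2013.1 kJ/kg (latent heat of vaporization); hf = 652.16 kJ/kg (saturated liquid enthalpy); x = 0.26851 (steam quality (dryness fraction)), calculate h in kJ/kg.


h = hf + x * hfg
h = 652.16 + 0.26851 * 2013.1
h = 1192.7 kJ/kg


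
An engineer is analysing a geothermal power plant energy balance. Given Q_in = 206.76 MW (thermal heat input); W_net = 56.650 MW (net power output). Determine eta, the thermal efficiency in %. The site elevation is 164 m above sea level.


eta = W_net / Q_in * 100
eta = 56.650 / 206.76 * 100
eta = 27.399 %


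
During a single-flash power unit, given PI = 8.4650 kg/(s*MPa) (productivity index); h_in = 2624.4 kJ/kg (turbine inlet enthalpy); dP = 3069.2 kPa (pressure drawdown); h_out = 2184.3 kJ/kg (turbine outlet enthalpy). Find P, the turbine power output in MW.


Step 1: mdot = PI * dP / 1000 = 8.465 * 3069.2 / 1000 = 25.98078 kg/s
Step 2: P = mdot*(h_in - h_out)/1000 = 25.98078*(2624.4 - 2184.3)/1000 = 11.434 MW
P = 11.434 MW


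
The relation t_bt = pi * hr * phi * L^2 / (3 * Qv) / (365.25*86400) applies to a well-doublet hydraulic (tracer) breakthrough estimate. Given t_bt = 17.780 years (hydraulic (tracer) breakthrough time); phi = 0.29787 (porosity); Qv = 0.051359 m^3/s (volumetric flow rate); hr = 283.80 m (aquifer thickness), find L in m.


L = sqrt(t_bt*365.25*86400*3*Qv / (pi*hr*phi))
L = sqrt(17.780*365.25*86400*3*0.051359 / (pi*283.80*0.29787))
L = 570.55 m


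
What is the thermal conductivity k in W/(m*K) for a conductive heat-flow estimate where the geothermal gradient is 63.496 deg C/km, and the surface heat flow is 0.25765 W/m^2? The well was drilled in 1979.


k = q * 1000 / grad
k = 0.25765 * 1000 / 63.496
k = 4.0577 W/(m*K)


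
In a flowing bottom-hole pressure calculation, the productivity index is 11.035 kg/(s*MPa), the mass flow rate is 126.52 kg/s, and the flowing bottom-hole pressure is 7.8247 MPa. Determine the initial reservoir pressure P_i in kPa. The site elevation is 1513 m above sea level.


P_i = P_wf + mdot / PI
P_i = 7.8247 + 126.52 / 11.035
P_i = 19.29004 MPa
Convert: 19.29004 MPa * 1000.0 = 19290 kPa
P_i = 19290 kPa


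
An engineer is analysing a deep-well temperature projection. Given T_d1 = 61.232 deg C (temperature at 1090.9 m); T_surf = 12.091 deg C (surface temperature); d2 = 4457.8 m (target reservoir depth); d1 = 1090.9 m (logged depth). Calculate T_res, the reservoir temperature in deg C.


Step 1: grad = (T_d1 - T_surf)/d1 * 1000 = (61.232 - 12.091)/1090.9 * 1000 = 45.04629 deg C/km
Step 2: T_res = T_surf + grad*d2/1000 = 12.091 + 45.04629*4457.8/1000 = 212.90 deg C
T_res = 212.90 deg C


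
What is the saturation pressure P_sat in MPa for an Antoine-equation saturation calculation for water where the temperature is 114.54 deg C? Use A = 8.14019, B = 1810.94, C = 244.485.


P_sat = 10^(A - B/(C + T)) / 760 * 0.101325
P_sat = 10^(8.14019 - 1810.94/(244.485 + 114.54)) / 760 * 0.101325
P_sat = 0.16636 MPa


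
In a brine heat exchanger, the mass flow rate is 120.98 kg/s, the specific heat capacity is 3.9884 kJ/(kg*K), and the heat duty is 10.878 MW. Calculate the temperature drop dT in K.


dT = Q * 1000 / (mdot * cp)
dT = 10.878 * 1000 / (120.98 * 3.9884)
dT = 22.544 K


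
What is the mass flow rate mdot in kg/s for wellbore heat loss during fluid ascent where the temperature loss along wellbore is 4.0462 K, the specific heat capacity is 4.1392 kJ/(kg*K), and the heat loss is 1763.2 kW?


mdot = Q_loss / (cp * dT)
mdot = 1763.2 / (4.1392 * 4.0462)
mdot = 105.28 kg/s


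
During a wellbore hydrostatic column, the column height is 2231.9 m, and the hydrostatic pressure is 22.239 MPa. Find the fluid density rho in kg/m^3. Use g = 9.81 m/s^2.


rho = P * 1e6 / (g * h)
rho = 22.239 * 1e6 / (9.81 * 2231.9)
rho = 1015.7 kg/m^3


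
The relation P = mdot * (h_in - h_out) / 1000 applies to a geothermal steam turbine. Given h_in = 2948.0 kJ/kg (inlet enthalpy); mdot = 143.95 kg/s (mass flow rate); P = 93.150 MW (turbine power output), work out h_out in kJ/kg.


h_out = h_in - P * 1000 / mdot
h_out = 2948.0 - 93.150 * 1000 / 143.95
h_out = 2300.9 kJ/kg


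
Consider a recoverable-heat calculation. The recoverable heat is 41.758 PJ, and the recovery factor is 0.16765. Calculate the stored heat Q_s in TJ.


Q_s = Q_rec / RF
Q_s = 41.758 / 0.16765
Q_s = 249.0784 PJ
Convert: 249.0784 PJ * 1000.0 = 2.4908e+05 TJ
Q_s = 2.4908e+05 TJ


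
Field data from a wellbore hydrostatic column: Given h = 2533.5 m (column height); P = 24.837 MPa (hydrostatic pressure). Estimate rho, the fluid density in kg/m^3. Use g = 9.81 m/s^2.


rho = P * 1e6 / (g * h)
rho = 24.837 * 1e6 / (9.81 * 2533.5)
rho = 999.33 kg/m^3


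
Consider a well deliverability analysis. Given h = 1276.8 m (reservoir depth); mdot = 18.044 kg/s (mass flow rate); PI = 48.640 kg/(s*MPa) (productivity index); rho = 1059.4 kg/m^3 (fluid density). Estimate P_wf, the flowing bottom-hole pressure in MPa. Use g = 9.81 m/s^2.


Step 1: P_i = rho*g*h/1e6 = 1059.4*9.81*1276.8/1e6 = 13.26942 MPa
Step 2: P_wf = P_i - mdot/PI = 13.26942 - 18.044/48.64 = 12.898 MPa
P_wf = 12.898 MPa


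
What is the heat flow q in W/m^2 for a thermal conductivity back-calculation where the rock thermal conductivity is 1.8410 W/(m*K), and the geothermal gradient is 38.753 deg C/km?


q = k * grad / 1000
q = 1.8410 * 38.753 / 1000
q = 0.071344 W/m^2


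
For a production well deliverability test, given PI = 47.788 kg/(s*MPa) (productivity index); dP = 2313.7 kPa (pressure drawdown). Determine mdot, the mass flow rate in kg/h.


mdot = PI * dP / 1000
mdot = 47.788 * 2313.7 / 1000
mdot = 110.5671 kg/s
Convert: 110.5671 kg/s * 3600.0 = 3.9804e+05 kg/h
mdot = 3.9804e+05 kg/h


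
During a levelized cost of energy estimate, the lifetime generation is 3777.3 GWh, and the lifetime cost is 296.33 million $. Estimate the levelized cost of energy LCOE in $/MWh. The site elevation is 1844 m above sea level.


LCOE = C_tot / E_tot * 100
LCOE = 296.33 / 3777.3 * 100
LCOE = 7.845022 cents/kWh
Convert: 7.845022 cents/kWh * 10.0 = 78.450 $/MWh
LCOE = 78.450 $/MWh


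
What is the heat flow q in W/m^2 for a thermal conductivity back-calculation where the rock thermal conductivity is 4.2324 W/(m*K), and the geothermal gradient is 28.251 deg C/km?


q = k * grad / 1000
q = 4.2324 * 28.251 / 1000
q = 0.11957 W/m^2


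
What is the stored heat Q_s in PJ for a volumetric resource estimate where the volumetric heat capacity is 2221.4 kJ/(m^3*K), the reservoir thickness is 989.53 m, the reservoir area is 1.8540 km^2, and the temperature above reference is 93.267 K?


Step 1: Vr = A*1e6*hr = 1.854*1e6*989.53 = 1.834589e+09 m^3
Step 2: Q_s = Vr*rhoc*dT/1e12 = 1.834589e+09*2221.4*93.267/1e12 = 380.10 PJ
Q_s = 380.10 PJ


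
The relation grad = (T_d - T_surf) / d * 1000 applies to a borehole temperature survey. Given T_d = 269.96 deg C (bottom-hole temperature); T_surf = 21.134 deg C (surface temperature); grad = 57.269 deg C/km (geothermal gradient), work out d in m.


d = (T_d - T_surf) / grad * 1000
d = (269.96 - 21.134) / 57.269 * 1000
d = 4344.9 m


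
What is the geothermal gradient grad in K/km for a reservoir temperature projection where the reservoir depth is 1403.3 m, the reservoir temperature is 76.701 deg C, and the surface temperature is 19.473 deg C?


grad = (T_res - T_surf) / d * 1000
grad = (76.701 - 19.473) / 1403.3 * 1000
grad = 40.78102 deg C/km
Convert: 40.78102 deg C/km * 1.0 = 40.781 K/km
grad = 40.781 K/km


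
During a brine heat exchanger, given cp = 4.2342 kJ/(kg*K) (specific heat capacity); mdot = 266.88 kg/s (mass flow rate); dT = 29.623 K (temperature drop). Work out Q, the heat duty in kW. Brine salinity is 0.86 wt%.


Q = mdot * cp * dT / 1000
Q = 266.88 * 4.2342 * 29.623 / 1000
Q = 33.47468 MW
Convert: 33.47468 MW * 1000.0 = 33475 kW
Q = 33475 kW


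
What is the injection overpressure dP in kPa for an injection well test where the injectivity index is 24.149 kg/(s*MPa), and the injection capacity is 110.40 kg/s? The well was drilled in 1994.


dP = mdot * 1000 / II
dP = 110.40 * 1000 / 24.149
dP = 4571.6 kPa


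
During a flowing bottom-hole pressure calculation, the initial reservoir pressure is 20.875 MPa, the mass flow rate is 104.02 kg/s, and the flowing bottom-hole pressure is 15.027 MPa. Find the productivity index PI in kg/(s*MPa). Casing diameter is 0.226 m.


PI = mdot / (P_i - P_wf)
PI = 104.02 / (20.875 - 15.027)
PI = 17.787 kg/(s*MPa)


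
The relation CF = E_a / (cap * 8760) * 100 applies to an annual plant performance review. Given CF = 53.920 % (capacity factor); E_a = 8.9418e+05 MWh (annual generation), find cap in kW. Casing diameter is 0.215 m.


cap = E_a / (CF/100 * 8760)
cap = 8.9418e+05 / (53.920/100 * 8760)
cap = 189.3089 MW
Convert: 189.3089 MW * 1000.0 = 1.8931e+05 kW
cap = 1.8931e+05 kW


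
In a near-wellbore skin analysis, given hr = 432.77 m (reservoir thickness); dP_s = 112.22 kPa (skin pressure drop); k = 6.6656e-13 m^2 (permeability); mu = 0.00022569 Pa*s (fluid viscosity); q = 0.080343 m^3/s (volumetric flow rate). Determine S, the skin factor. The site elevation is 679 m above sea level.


S = dP_s * 1000 * 2*pi*k*hr / (q*mu)
S = 112.22 * 1000 * 2*pi*6.6656e-13*432.77 / (0.080343*0.00022569)
S = 11.217


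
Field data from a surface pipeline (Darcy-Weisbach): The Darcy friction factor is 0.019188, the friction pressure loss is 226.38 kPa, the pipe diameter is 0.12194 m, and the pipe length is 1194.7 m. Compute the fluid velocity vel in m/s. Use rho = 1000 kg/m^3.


vel = sqrt(dP*1000*2*D / (f*L*rho))
vel = sqrt(226.38*1000*2*0.12194 / (0.019188*1194.7*1000))
vel = 1.5519 m/s


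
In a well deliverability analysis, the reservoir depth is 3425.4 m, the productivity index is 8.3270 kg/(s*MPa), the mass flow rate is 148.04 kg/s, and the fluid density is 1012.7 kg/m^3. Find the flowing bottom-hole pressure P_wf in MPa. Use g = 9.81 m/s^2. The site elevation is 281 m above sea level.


Step 1: P_i = rho*g*h/1e6 = 1012.7*9.81*3425.4/1e6 = 34.02993 MPa
Step 2: P_wf = P_i - mdot/PI = 34.02993 - 148.04/8.327 = 16.252 MPa
P_wf = 16.252 MPa


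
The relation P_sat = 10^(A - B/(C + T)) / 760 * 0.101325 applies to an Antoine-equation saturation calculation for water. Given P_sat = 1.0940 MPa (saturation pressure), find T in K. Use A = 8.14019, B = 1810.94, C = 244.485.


T = B / (A - log10(P_sat * 760 / 0.101325)) - C
T = 1810.94 / (8.14019 - log10(1.0940 * 760 / 0.101325)) - 244.485
T = 184.0308 deg C
Convert to K: 184.0308 + 273.15 = 457.18 K
T = 457.18 K


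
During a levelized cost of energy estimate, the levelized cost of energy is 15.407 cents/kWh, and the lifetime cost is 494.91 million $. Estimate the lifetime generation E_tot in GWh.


E_tot = C_tot / LCOE * 100
E_tot = 494.91 / 15.407 * 100
E_tot = 3212.2 GWh


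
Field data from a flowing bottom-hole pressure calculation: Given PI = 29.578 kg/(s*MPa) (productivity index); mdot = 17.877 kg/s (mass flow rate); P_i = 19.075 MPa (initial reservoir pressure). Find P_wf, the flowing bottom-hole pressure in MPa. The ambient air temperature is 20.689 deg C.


P_wf = P_i - mdot / PI
P_wf = 19.075 - 17.877 / 29.578
P_wf = 18.471 MPa


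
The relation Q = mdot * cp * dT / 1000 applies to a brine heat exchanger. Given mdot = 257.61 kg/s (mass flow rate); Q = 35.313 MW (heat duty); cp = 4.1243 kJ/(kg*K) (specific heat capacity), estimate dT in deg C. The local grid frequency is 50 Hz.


dT = Q * 1000 / (mdot * cp)
dT = 35.313 * 1000 / (257.61 * 4.1243)
dT = 33.23699 K
Convert (temperature difference, 1 K = 1 deg C): 33.23699 K = 33.23699 deg C
dT = 33.237 deg C


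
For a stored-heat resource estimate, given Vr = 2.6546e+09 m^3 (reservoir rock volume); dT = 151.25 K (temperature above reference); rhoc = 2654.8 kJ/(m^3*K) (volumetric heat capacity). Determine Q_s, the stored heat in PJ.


Q_s = Vr * rhoc * dT / 1e12
Q_s = 2.6546e+09 * 2654.8 * 151.25 / 1e12
Q_s = 1065.9 PJ


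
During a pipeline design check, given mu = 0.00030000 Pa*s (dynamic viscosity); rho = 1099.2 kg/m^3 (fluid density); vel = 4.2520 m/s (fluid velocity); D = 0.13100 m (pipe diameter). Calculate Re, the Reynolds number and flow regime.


Step 1: Re = rho*vel*D/mu = 1099.2*4.252*0.131/0.0003 = 2.0409e+06
Step 2: Re = 2.0409e+06 > 4000, so flow is turbulent.
Re = 2.0409e+06 (turbulent)


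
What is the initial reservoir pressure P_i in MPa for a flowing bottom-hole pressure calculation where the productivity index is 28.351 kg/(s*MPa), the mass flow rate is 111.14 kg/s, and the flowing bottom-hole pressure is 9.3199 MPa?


P_i = P_wf + mdot / PI
P_i = 9.3199 + 111.14 / 28.351
P_i = 13.240 MPa


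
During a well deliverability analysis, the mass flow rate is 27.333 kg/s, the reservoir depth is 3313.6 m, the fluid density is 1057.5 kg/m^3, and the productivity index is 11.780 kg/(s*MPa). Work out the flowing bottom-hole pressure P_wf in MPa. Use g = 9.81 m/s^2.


Step 1: P_i = rho*g*h/1e6 = 1057.5*9.81*3313.6/1e6 = 34.37553 MPa
Step 2: P_wf = P_i - mdot/PI = 34.37553 - 27.333/11.78 = 32.055 MPa
P_wf = 32.055 MPa


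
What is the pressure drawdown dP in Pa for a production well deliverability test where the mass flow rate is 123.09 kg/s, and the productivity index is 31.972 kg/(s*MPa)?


dP = mdot * 1000 / PI
dP = 123.09 * 1000 / 31.972
dP = 3849.931 kPa
Convert: 3849.931 kPa * 1000.0 = 3.8499e+06 Pa
dP = 3.8499e+06 Pa


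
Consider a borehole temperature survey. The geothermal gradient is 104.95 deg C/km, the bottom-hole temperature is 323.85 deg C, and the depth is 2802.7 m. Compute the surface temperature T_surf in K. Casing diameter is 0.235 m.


T_surf = T_d - grad * d / 1000
T_surf = 323.85 - 104.95 * 2802.7 / 1000
T_surf = 29.70664 deg C
Convert to K: 29.70664 + 273.15 = 302.86 K
T_surf = 302.86 K


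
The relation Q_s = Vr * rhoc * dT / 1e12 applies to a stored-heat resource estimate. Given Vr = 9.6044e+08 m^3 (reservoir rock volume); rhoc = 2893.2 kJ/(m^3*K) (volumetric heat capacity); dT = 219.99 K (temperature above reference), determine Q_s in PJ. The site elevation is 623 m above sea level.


Q_s = Vr * rhoc * dT / 1e12
Q_s = 9.6044e+08 * 2893.2 * 219.99 / 1e12
Q_s = 611.30 PJ


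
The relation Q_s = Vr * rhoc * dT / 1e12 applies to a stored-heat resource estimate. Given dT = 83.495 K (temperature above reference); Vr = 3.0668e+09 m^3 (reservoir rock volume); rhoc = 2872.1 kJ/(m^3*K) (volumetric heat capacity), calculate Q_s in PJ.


Q_s = Vr * rhoc * dT / 1e12
Q_s = 3.0668e+09 * 2872.1 * 83.495 / 1e12
Q_s = 735.44 PJ


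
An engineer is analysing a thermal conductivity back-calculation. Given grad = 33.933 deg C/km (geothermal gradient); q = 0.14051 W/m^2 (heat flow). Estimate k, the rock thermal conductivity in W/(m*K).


k = q / (grad / 1000)
k = 0.14051 / (33.933 / 1000)
k = 4.1408 W/(m*K)


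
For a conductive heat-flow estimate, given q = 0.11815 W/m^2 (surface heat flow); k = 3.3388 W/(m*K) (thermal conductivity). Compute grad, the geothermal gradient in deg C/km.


grad = q * 1000 / k
grad = 0.11815 * 1000 / 3.3388
grad = 35.387 deg C/km


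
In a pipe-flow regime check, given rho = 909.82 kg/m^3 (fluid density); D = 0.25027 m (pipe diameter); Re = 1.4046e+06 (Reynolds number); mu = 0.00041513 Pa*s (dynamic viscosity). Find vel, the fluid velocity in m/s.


vel = Re * mu / (rho * D)
vel = 1.4046e+06 * 0.00041513 / (909.82 * 0.25027)
vel = 2.5608 m/s


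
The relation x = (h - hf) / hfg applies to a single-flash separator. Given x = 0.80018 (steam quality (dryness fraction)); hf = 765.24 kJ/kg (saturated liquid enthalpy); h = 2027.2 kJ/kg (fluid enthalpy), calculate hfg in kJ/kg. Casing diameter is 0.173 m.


hfg = (h - hf) / x
hfg = (2027.2 - 765.24) / 0.80018
hfg = 1577.1 kJ/kg


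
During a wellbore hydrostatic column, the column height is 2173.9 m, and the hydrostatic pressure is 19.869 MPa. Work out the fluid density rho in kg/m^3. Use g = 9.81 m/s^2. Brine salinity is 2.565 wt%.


rho = P * 1e6 / (g * h)
rho = 19.869 * 1e6 / (9.81 * 2173.9)
rho = 931.68 kg/m^3


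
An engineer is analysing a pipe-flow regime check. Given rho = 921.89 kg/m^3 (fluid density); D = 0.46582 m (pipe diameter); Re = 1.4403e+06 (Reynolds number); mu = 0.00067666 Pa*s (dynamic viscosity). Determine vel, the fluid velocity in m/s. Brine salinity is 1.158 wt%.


vel = Re * mu / (rho * D)
vel = 1.4403e+06 * 0.00067666 / (921.89 * 0.46582)
vel = 2.2695 m/s


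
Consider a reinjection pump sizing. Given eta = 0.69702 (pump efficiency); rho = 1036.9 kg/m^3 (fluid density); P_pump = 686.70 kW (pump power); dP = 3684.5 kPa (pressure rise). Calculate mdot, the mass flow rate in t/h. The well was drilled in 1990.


mdot = P_pump * rho * eta / dP
mdot = 686.70 * 1036.9 * 0.69702 / 3684.5
mdot = 134.7009 kg/s
Convert: 134.7009 kg/s * 3.6 = 484.92 t/h
mdot = 484.92 t/h


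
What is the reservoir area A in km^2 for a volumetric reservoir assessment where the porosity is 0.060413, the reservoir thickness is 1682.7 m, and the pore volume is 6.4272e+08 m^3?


A = Vp / (1e6 * hr * phi)
A = 6.4272e+08 / (1e6 * 1682.7 * 0.060413)
A = 6.3224 km^2


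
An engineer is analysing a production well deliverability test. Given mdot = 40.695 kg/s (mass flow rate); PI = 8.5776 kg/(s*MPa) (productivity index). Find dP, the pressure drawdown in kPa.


dP = mdot * 1000 / PI
dP = 40.695 * 1000 / 8.5776
dP = 4744.3 kPa


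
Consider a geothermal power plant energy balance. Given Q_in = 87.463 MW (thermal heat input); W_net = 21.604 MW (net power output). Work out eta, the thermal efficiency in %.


eta = W_net / Q_in * 100
eta = 21.604 / 87.463 * 100
eta = 24.701 %


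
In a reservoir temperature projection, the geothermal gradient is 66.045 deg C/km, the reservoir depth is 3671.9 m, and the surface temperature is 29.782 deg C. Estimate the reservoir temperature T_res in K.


T_res = T_surf + grad * d / 1000
T_res = 29.782 + 66.045 * 3671.9 / 1000
T_res = 272.2926 deg C
Convert to K: 272.2926 + 273.15 = 545.44 K
T_res = 545.44 K


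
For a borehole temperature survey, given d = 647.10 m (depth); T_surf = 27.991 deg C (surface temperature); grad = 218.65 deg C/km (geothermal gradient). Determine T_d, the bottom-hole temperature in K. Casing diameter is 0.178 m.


T_d = T_surf + grad * d / 1000
T_d = 27.991 + 218.65 * 647.10 / 1000
T_d = 169.4794 deg C
Convert to K: 169.4794 + 273.15 = 442.63 K
T_d = 442.63 K


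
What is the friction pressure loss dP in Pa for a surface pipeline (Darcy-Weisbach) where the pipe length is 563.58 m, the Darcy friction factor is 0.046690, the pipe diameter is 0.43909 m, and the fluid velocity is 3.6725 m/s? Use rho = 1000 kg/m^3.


dP = f * (L/D) * (rho*vel^2/2) / 1000
dP = 0.046690 * (563.58/0.43909) * (1000*3.6725^2/2) / 1000
dP = 404.1285 kPa
Convert: 404.1285 kPa * 1000.0 = 4.0413e+05 Pa
dP = 4.0413e+05 Pa


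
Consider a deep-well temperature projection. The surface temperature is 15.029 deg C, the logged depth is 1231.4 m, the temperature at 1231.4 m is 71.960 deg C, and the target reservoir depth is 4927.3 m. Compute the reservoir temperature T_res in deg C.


Step 1: grad = (T_d1 - T_surf)/d1 * 1000 = (71.96 - 15.029)/1231.4 * 1000 = 46.23274 deg C/km
Step 2: T_res = T_surf + grad*d2/1000 = 15.029 + 46.23274*4927.3/1000 = 242.83 deg C
T_res = 242.83 deg C


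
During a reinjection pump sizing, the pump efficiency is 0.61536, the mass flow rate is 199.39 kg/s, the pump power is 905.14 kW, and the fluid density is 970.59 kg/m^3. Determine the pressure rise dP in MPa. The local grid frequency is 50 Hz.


dP = P_pump * rho * eta / mdot
dP = 905.14 * 970.59 * 0.61536 / 199.39
dP = 2711.299 kPa
Convert: 2711.299 kPa * 0.001 = 2.7113 MPa
dP = 2.7113 MPa


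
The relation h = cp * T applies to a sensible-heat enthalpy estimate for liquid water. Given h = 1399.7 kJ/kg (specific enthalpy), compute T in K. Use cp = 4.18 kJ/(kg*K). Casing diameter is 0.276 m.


T = h / cp
T = 1399.7 / 4.18
T = 334.8565 deg C
Convert to K: 334.8565 + 273.15 = 608.01 K
T = 608.01 K


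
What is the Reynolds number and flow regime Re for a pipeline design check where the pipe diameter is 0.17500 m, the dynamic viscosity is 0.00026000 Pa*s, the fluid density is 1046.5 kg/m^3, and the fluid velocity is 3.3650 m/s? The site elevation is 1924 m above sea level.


Step 1: Re = rho*vel*D/mu = 1046.5*3.365*0.175/0.00026 = 2.3702e+06
Step 2: Re = 2.3702e+06 > 4000, so flow is turbulent.
Re = 2.3702e+06 (turbulent)


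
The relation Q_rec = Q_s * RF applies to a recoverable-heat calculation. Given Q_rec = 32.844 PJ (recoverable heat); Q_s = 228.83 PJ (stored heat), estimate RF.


RF = Q_rec / Q_s
RF = 32.844 / 228.83
RF = 0.14353


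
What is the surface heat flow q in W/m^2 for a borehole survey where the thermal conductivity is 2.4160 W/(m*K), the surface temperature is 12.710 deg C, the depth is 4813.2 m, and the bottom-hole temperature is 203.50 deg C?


Step 1: grad = (T_d - T_surf)/d * 1000 = (203.5 - 12.71)/4813.2 * 1000 = 39.63891 deg C/km
Step 2: q = k * grad / 1000 = 2.416 * 39.63891 / 1000 = 0.095768 W/m^2
q = 0.095768 W/m^2


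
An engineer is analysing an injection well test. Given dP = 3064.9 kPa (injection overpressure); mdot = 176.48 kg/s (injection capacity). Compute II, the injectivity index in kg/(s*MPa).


II = mdot * 1000 / dP
II = 176.48 * 1000 / 3064.9
II = 57.581 kg/(s*MPa)


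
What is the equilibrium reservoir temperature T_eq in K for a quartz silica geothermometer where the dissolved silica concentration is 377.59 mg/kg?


T_eq = 1309 / (5.19 - log10(SiO2)) - 273.15
T_eq = 1309 / (5.19 - log10(377.59)) - 273.15
T_eq = 227.8107 deg C
Convert to K: 227.8107 + 273.15 = 500.96 K
T_eq = 500.96 K


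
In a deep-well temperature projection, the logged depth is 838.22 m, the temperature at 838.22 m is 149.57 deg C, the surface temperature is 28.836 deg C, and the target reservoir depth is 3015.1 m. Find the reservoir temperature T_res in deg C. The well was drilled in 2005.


Step 1: grad = (T_d1 - T_surf)/d1 * 1000 = (149.57 - 28.836)/838.22 * 1000 = 144.0362 deg C/km
Step 2: T_res = T_surf + grad*d2/1000 = 28.836 + 144.0362*3015.1/1000 = 463.12 deg C
T_res = 463.12 deg C


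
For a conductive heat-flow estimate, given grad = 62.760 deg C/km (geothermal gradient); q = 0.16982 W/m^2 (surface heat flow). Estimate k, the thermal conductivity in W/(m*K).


k = q * 1000 / grad
k = 0.16982 * 1000 / 62.760
k = 2.7059 W/(m*K)


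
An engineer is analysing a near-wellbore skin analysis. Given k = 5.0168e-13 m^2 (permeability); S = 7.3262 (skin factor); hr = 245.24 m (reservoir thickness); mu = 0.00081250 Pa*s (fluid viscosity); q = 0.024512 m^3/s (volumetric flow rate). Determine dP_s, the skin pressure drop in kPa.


dP_s = S * q * mu / (2*pi*k*hr) / 1000
dP_s = 7.3262 * 0.024512 * 0.00081250 / (2*pi*5.0168e-13*245.24) / 1000
dP_s = 188.75 kPa


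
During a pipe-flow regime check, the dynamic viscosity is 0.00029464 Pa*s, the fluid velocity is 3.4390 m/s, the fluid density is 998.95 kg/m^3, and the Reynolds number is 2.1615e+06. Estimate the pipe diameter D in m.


D = Re * mu / (rho * vel)
D = 2.1615e+06 * 0.00029464 / (998.95 * 3.4390)
D = 0.18538 m


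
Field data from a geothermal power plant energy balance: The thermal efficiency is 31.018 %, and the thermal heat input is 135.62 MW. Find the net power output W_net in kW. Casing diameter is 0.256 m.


W_net = eta / 100 * Q_in
W_net = 31.018 / 100 * 135.62
W_net = 42.06661 MW
Convert: 42.06661 MW * 1000.0 = 42067 kW
W_net = 42067 kW


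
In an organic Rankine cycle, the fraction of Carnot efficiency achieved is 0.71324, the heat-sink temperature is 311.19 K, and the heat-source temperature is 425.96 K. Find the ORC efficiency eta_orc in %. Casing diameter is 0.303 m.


eta_orc = (1 - Tc/Th) * f * 100
eta_orc = (1 - 311.19/425.96) * 0.71324 * 100
eta_orc = 19.217 %


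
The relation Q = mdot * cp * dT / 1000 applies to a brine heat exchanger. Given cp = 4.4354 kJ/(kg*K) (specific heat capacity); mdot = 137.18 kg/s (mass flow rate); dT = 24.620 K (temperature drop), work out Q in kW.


Q = mdot * cp * dT / 1000
Q = 137.18 * 4.4354 * 24.620 / 1000
Q = 14.97999 MW
Convert: 14.97999 MW * 1000.0 = 14980 kW
Q = 14980 kW


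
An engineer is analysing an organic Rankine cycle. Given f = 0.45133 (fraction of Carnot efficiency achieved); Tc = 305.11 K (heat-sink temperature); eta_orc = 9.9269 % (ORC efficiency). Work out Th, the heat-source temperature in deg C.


Th = Tc / (1 - (eta_orc/100)/f)
Th = 305.11 / (1 - (9.9269/100)/0.45133)
Th = 391.1404 K
Convert to deg C: 391.1404 - 273.15 = 117.99 deg C
Th = 117.99 deg C


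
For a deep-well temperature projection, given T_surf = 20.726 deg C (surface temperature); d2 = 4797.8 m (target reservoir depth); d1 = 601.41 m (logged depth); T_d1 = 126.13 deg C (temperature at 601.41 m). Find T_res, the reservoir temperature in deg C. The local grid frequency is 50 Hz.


Step 1: grad = (T_d1 - T_surf)/d1 * 1000 = (126.13 - 20.726)/601.41 * 1000 = 175.2615 deg C/km
Step 2: T_res = T_surf + grad*d2/1000 = 20.726 + 175.2615*4797.8/1000 = 861.60 deg C
T_res = 861.60 deg C


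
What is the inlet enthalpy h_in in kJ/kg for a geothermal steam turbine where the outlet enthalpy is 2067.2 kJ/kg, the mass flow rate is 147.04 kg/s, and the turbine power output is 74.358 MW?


h_in = h_out + P * 1000 / mdot
h_in = 2067.2 + 74.358 * 1000 / 147.04
h_in = 2572.9 kJ/kg


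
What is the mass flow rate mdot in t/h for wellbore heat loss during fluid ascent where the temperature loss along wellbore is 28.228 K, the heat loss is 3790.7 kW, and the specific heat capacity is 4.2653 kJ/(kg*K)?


mdot = Q_loss / (cp * dT)
mdot = 3790.7 / (4.2653 * 28.228)
mdot = 31.48399 kg/s
Convert: 31.48399 kg/s * 3.6 = 113.34 t/h
mdot = 113.34 t/h


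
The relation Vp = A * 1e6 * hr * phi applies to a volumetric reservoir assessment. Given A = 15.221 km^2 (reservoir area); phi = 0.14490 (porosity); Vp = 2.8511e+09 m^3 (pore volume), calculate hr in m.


hr = Vp / (A * 1e6 * phi)
hr = 2.8511e+09 / (15.221 * 1e6 * 0.14490)
hr = 1292.7 m


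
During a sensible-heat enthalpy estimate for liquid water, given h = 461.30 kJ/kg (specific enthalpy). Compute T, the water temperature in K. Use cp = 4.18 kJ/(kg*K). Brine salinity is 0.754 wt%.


T = h / cp
T = 461.30 / 4.18
T = 110.3589 deg C
Convert to K: 110.3589 + 273.15 = 383.51 K
T = 383.51 K


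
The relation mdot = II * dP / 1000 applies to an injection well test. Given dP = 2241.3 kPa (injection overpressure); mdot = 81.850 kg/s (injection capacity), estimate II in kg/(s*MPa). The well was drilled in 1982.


II = mdot * 1000 / dP
II = 81.850 * 1000 / 2241.3
II = 36.519 kg/(s*MPa)


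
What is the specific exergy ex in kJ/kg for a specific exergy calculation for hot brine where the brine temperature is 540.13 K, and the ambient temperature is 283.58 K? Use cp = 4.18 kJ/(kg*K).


ex = cp * ((T_b - T_0) - T_0 * ln(T_b/T_0))
ex = 4.18 * ((540.13 - 283.58) - 283.58 * ln(540.13/283.58))
ex = 308.63 kJ/kg


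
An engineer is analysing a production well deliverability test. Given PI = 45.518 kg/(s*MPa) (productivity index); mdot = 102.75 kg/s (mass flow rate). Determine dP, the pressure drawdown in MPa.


dP = mdot * 1000 / PI
dP = 102.75 * 1000 / 45.518
dP = 2257.349 kPa
Convert: 2257.349 kPa * 0.001 = 2.2573 MPa
dP = 2.2573 MPa


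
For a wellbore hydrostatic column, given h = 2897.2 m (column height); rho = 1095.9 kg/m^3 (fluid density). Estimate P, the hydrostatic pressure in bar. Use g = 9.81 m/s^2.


P = rho * g * h / 1e6
P = 1095.9 * 9.81 * 2897.2 / 1e6
P = 31.14716 MPa
Convert: 31.14716 MPa * 10.0 = 311.47 bar
P = 311.47 bar


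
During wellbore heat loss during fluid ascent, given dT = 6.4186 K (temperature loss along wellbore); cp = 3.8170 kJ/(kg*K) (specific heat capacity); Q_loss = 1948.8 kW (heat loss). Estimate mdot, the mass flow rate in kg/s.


mdot = Q_loss / (cp * dT)
mdot = 1948.8 / (3.8170 * 6.4186)
mdot = 79.544 kg/s


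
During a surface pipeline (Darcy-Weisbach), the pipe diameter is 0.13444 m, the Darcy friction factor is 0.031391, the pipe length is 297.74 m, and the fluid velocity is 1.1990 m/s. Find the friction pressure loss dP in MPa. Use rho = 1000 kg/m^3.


dP = f * (L/D) * (rho*vel^2/2) / 1000
dP = 0.031391 * (297.74/0.13444) * (1000*1.1990^2/2) / 1000
dP = 49.97148 kPa
Convert: 49.97148 kPa * 0.001 = 0.049971 MPa
dP = 0.049971 MPa


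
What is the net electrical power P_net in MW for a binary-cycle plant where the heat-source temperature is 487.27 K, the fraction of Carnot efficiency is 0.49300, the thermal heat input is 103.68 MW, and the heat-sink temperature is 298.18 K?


Step 1: eta = (1 - Tc/Th)*f = (1 - 298.18/487.27)*0.493 = 0.1913136
Step 2: P_net = eta * Q_in = 0.1913136 * 103.68 = 19.835 MW
P_net = 19.835 MW


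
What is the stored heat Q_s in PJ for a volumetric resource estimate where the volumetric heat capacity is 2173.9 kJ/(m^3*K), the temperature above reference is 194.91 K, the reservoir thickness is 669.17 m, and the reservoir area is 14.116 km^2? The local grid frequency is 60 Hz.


Step 1: Vr = A*1e6*hr = 14.116*1e6*669.17 = 9.446004e+09 m^3
Step 2: Q_s = Vr*rhoc*dT/1e12 = 9.446004e+09*2173.9*194.91/1e12 = 4002.4 PJ
Q_s = 4002.4 PJ


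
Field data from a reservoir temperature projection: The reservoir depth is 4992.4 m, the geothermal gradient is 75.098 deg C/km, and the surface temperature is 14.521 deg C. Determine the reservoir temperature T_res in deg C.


T_res = T_surf + grad * d / 1000
T_res = 14.521 + 75.098 * 4992.4 / 1000
T_res = 389.44 deg C


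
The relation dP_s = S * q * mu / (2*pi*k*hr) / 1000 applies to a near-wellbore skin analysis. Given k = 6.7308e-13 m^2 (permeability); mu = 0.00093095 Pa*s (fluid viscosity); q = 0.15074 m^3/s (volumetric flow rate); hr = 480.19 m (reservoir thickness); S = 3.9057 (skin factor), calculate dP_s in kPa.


dP_s = S * q * mu / (2*pi*k*hr) / 1000
dP_s = 3.9057 * 0.15074 * 0.00093095 / (2*pi*6.7308e-13*480.19) / 1000
dP_s = 269.89 kPa


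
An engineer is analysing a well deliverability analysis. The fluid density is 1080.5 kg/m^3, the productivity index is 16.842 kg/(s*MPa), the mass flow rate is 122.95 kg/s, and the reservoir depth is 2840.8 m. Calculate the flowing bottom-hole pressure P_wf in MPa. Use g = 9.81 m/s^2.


Step 1: P_i = rho*g*h/1e6 = 1080.5*9.81*2840.8/1e6 = 30.11164 MPa
Step 2: P_wf = P_i - mdot/PI = 30.11164 - 122.95/16.842 = 22.811 MPa
P_wf = 22.811 MPa


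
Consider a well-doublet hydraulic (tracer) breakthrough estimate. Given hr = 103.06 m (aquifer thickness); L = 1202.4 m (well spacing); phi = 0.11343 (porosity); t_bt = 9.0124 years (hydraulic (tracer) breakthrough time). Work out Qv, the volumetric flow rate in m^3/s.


Qv = pi*hr*phi*L^2 / (3*t_bt*365.25*86400)
Qv = pi*103.06*0.11343*1202.4^2 / (3*9.0124*365.25*86400)
Qv = 0.062230 m^3/s


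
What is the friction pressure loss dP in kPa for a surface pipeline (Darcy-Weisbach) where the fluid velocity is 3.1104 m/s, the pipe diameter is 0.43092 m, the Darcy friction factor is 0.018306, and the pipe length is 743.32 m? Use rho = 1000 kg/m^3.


dP = f * (L/D) * (rho*vel^2/2) / 1000
dP = 0.018306 * (743.32/0.43092) * (1000*3.1104^2/2) / 1000
dP = 152.75 kPa


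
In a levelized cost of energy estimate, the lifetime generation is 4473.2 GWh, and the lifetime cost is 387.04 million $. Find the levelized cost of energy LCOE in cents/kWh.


LCOE = C_tot / E_tot * 100
LCOE = 387.04 / 4473.2 * 100
LCOE = 8.6524 cents/kWh


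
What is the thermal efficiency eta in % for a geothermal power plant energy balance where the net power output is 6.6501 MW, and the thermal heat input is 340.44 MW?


eta = W_net / Q_in * 100
eta = 6.6501 / 340.44 * 100
eta = 1.9534 %


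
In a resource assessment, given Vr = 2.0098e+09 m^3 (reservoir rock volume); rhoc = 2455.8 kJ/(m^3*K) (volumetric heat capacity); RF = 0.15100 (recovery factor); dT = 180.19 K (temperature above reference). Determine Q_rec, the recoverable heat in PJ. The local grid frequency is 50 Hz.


Step 1: Q_s = Vr*rhoc*dT/1e12 = 2.0098e+09*2455.8*180.19/1e12 = 889.3578 PJ
Step 2: Q_rec = Q_s * RF = 889.3578 * 0.151 = 134.29 PJ
Q_rec = 134.29 PJ


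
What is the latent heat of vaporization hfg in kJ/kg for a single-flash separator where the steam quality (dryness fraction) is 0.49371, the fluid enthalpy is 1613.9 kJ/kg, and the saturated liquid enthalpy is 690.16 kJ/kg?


hfg = (h - hf) / x
hfg = (1613.9 - 690.16) / 0.49371
hfg = 1871.0 kJ/kg


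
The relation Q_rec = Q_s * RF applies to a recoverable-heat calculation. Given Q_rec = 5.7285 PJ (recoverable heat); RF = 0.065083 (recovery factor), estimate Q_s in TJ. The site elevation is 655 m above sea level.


Q_s = Q_rec / RF
Q_s = 5.7285 / 0.065083
Q_s = 88.01838 PJ
Convert: 88.01838 PJ * 1000.0 = 88018 TJ
Q_s = 88018 TJ


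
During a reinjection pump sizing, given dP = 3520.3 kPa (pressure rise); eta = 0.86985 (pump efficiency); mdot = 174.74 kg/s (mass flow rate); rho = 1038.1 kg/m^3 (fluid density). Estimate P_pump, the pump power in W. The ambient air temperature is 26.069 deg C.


P_pump = mdot * dP / (rho * eta)
P_pump = 174.74 * 3520.3 / (1038.1 * 0.86985)
P_pump = 681.2217 kW
Convert: 681.2217 kW * 1000.0 = 6.8122e+05 W
P_pump = 6.8122e+05 W


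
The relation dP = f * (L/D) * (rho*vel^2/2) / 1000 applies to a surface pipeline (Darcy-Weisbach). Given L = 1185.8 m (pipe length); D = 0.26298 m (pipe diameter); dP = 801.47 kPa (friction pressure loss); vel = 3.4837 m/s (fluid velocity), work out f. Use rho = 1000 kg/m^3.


f = dP*1000 / ((L/D)*(rho*vel^2/2))
f = 801.47*1000 / ((1185.8/0.26298)*(1000*3.4837^2/2))
f = 0.029292


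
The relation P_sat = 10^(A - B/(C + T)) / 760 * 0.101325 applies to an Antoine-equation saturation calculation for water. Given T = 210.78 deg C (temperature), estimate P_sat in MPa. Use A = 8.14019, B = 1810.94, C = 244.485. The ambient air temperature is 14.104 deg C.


P_sat = 10^(A - B/(C + T)) / 760 * 0.101325
P_sat = 10^(8.14019 - 1810.94/(244.485 + 210.78)) / 760 * 0.101325
P_sat = 1.9379 MPa


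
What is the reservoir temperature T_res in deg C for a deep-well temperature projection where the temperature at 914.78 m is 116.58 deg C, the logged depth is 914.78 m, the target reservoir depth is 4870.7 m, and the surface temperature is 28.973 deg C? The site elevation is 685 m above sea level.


Step 1: grad = (T_d1 - T_surf)/d1 * 1000 = (116.58 - 28.973)/914.78 * 1000 = 95.76838 deg C/km
Step 2: T_res = T_surf + grad*d2/1000 = 28.973 + 95.76838*4870.7/1000 = 495.43 deg C
T_res = 495.43 deg C


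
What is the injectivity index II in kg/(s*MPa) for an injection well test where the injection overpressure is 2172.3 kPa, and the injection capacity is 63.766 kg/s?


II = mdot * 1000 / dP
II = 63.766 * 1000 / 2172.3
II = 29.354 kg/(s*MPa)


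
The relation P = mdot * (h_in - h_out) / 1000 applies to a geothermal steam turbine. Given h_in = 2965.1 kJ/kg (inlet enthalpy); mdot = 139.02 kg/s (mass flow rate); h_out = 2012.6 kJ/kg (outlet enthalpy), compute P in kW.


P = mdot * (h_in - h_out) / 1000
P = 139.02 * (2965.1 - 2012.6) / 1000
P = 132.4166 MW
Convert: 132.4166 MW * 1000.0 = 1.3242e+05 kW
P = 1.3242e+05 kW


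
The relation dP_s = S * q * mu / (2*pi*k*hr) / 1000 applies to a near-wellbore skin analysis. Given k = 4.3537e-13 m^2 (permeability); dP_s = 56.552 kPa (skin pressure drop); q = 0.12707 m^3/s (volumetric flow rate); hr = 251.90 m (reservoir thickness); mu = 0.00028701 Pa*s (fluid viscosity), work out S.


S = dP_s * 1000 * 2*pi*k*hr / (q*mu)
S = 56.552 * 1000 * 2*pi*4.3537e-13*251.90 / (0.12707*0.00028701)
S = 1.0685


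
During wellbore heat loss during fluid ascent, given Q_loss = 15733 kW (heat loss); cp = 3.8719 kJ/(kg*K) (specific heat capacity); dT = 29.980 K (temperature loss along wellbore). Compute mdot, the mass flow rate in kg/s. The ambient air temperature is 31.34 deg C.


mdot = Q_loss / (cp * dT)
mdot = 15733 / (3.8719 * 29.980)
mdot = 135.54 kg/s


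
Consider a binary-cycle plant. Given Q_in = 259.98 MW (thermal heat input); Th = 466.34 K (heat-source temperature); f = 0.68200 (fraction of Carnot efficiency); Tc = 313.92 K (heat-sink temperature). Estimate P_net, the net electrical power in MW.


Step 1: eta = (1 - Tc/Th)*f = (1 - 313.92/466.34)*0.682 = 0.2229070
Step 2: P_net = eta * Q_in = 0.2229070 * 259.98 = 57.951 MW
P_net = 57.951 MW


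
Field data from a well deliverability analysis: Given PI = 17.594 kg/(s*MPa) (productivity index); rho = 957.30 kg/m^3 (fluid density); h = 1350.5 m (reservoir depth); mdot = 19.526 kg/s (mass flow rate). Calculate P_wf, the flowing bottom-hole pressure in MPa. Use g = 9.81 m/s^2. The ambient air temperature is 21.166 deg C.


Step 1: P_i = rho*g*h/1e6 = 957.3*9.81*1350.5/1e6 = 12.68270 MPa
Step 2: P_wf = P_i - mdot/PI = 12.68270 - 19.526/17.594 = 11.573 MPa
P_wf = 11.573 MPa


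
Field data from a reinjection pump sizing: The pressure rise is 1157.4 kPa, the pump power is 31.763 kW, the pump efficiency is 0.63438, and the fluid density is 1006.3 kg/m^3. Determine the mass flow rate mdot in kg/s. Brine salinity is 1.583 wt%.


mdot = P_pump * rho * eta / dP
mdot = 31.763 * 1006.3 * 0.63438 / 1157.4
mdot = 17.519 kg/s


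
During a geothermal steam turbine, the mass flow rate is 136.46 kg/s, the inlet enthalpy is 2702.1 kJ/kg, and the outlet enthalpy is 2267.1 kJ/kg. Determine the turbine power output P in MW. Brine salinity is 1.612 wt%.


P = mdot * (h_in - h_out) / 1000
P = 136.46 * (2702.1 - 2267.1) / 1000
P = 59.360 MW


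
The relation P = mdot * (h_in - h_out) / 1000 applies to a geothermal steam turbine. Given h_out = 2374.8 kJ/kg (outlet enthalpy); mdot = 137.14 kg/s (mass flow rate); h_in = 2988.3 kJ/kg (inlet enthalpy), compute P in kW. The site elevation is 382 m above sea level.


P = mdot * (h_in - h_out) / 1000
P = 137.14 * (2988.3 - 2374.8) / 1000
P = 84.13539 MW
Convert: 84.13539 MW * 1000.0 = 84135 kW
P = 84135 kW


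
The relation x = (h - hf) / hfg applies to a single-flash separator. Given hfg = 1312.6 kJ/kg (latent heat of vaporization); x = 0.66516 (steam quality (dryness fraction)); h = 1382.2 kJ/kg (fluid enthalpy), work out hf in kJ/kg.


hf = h - x * hfg
hf = 1382.2 - 0.66516 * 1312.6
hf = 509.11 kJ/kg


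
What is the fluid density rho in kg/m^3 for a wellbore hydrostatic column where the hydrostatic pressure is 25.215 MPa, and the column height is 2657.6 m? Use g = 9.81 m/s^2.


rho = P * 1e6 / (g * h)
rho = 25.215 * 1e6 / (9.81 * 2657.6)
rho = 967.16 kg/m^3


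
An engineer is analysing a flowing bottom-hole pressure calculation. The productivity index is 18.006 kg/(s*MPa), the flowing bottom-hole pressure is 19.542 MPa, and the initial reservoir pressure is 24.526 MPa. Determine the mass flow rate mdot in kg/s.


mdot = (P_i - P_wf) * PI
mdot = (24.526 - 19.542) * 18.006
mdot = 89.742 kg/s


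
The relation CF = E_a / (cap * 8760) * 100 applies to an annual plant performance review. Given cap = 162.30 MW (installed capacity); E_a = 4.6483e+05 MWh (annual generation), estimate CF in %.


CF = E_a / (cap * 8760) * 100
CF = 4.6483e+05 / (162.30 * 8760) * 100
CF = 32.694 %


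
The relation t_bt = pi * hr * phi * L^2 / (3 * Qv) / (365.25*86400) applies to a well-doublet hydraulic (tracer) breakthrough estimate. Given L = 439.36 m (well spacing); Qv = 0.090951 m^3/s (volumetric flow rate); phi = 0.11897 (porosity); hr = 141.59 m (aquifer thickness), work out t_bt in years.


t_bt = pi * hr * phi * L^2 / (3 * Qv) / (365.25*86400)
t_bt = pi * 141.59 * 0.11897 * 439.36^2 / (3 * 0.090951) / (365.25*86400)
t_bt = 1.1864 years
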